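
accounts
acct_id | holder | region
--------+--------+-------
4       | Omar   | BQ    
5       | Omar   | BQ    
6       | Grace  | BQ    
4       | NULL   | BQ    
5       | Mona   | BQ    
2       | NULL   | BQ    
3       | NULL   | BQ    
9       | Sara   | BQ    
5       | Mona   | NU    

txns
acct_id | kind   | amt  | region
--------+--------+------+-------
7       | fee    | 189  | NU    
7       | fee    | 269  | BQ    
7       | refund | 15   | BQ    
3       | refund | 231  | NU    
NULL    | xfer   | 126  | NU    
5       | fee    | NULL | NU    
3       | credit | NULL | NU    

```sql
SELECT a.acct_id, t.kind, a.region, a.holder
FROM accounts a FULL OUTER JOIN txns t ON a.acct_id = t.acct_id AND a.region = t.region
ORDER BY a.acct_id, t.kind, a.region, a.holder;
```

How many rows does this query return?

15

FULL OUTER JOIN keeps every row from both sides; unmatched rows get NULL for the other side's columns.
Matching on a.acct_id = t.acct_id AND a.region = t.region. A NULL in a compared column never satisfies the condition.
Matched pairs: 1; unmatched a rows kept: 8; unmatched t rows kept: 6.
Total: 1 matched + 14 padded = 15 rows.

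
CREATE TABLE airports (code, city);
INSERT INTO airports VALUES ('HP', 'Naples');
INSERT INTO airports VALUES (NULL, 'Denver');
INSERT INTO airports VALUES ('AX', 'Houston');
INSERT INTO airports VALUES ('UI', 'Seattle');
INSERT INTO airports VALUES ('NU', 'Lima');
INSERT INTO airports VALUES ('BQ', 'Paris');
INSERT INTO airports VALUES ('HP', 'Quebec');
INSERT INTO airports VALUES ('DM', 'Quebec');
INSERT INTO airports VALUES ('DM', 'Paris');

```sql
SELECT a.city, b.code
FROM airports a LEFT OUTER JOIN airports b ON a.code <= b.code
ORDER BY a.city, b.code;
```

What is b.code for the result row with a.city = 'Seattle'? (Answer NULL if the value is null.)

LEFT JOIN keeps every row from `airports a`; unmatched rows get NULL for `airports b`'s columns.
Matching on a.code <= b.code. A NULL in a compared column never satisfies the condition.
- a (code=HP) pairs with 4 row(s) of b.
- a (code=NULL) has no partner → padded with NULL.
- a (code=AX) pairs with 8 row(s) of b.
- a (code=UI) pairs with 1 row(s) of b.
- a (code=NU) pairs with 2 row(s) of b.
- a (code=BQ) pairs with 7 row(s) of b.
- a (code=HP) pairs with 4 row(s) of b.
- a (code=DM) pairs with 6 row(s) of b.
- a (code=DM) pairs with 6 row(s) of b.

UI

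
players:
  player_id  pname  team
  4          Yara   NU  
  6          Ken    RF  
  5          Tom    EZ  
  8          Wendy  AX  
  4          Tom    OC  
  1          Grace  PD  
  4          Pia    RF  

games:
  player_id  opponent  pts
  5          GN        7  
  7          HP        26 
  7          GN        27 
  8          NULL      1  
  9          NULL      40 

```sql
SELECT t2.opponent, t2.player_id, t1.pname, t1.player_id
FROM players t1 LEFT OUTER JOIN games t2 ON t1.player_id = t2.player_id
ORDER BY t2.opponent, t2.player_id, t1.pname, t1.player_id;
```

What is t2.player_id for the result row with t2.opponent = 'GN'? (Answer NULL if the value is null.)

LEFT JOIN keeps every row from `players`; unmatched rows get NULL for `games`'s columns.
Matching on t1.player_id = t2.player_id.
- player_id=4: no t2 row matches, row kept with t2 columns NULL.
- player_id=6: no t2 row matches, row kept with t2 columns NULL.
- player_id=5: 1 matching t2 row(s), so 1 row(s) emitted.
- player_id=8: 1 matching t2 row(s), so 1 row(s) emitted.
- player_id=4: no t2 row matches, row kept with t2 columns NULL.
- player_id=1: no t2 row matches, row kept with t2 columns NULL.
- player_id=4: no t2 row matches, row kept with t2 columns NULL.

5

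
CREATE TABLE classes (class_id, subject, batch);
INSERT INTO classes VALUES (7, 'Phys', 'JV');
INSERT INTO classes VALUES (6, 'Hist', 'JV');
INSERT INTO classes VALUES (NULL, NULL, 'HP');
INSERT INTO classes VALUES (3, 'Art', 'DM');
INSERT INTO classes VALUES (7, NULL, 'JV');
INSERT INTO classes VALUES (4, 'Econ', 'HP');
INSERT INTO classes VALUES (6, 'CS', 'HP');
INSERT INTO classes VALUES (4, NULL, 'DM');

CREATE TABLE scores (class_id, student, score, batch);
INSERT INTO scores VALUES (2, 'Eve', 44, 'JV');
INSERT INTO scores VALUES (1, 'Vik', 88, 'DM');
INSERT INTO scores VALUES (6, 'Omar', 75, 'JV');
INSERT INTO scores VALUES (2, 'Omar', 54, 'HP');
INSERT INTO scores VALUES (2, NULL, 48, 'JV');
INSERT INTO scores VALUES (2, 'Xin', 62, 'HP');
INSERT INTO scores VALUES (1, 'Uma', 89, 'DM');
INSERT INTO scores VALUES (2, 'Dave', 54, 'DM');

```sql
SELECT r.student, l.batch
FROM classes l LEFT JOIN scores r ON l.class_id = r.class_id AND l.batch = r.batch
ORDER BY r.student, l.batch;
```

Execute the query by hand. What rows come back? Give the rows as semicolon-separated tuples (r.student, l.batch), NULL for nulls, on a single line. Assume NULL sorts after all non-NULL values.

(Omar, JV); (NULL, DM); (NULL, DM); (NULL, HP); (NULL, HP); (NULL, HP); (NULL, JV); (NULL, JV)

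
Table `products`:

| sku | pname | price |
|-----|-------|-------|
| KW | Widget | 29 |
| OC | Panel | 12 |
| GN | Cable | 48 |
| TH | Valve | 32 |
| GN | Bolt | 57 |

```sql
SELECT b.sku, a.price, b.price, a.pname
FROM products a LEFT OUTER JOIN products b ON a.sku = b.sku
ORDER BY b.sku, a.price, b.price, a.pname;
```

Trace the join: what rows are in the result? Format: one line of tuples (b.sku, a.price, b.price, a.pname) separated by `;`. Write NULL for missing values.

(GN, 48, 48, Cable); (GN, 48, 57, Cable); (GN, 57, 48, Bolt); (GN, 57, 57, Bolt); (KW, 29, 29, Widget); (OC, 12, 12, Panel); (TH, 32, 32, Valve)

LEFT JOIN keeps every row from `products a`; unmatched rows get NULL for `products b`'s columns.
Matching on a.sku = b.sku.
- a[0] sku=KW → 1 match(es) in b → 1 row(s).
- a[1] sku=OC → 1 match(es) in b → 1 row(s).
- a[2] sku=GN → 2 match(es) in b → 2 row(s).
- a[3] sku=TH → 1 match(es) in b → 1 row(s).
- a[4] sku=GN → 2 match(es) in b → 2 row(s).
After projecting and ordering:
b.sku | a.price | b.price | a.pname
GN | 48 | 48 | Cable
GN | 48 | 57 | Cable
GN | 57 | 48 | Bolt
GN | 57 | 57 | Bolt
KW | 29 | 29 | Widget
OC | 12 | 12 | Panel
TH | 32 | 32 | Valve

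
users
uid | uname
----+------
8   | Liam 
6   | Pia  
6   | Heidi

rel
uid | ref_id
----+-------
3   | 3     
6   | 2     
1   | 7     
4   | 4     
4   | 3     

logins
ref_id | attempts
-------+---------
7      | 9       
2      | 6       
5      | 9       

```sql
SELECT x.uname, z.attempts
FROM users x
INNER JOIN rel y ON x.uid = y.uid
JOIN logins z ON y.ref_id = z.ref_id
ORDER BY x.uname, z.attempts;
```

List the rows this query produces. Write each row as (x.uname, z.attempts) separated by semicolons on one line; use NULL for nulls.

(Heidi, 6); (Pia, 6)

Joins associate left-to-right: users INNER JOIN rel on uid gives 2 intermediate row(s).
Then INNER JOIN `logins z` on ref_id: keep only rows whose y.ref_id appears in z.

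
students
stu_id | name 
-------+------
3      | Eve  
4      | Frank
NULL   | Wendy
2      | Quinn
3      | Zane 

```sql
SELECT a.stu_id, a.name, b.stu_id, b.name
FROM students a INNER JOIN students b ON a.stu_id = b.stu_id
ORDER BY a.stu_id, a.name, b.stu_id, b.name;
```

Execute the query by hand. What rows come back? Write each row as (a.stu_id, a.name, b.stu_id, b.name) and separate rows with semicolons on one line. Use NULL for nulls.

(2, Quinn, 2, Quinn); (3, Eve, 3, Eve); (3, Eve, 3, Zane); (3, Zane, 3, Eve); (3, Zane, 3, Zane); (4, Frank, 4, Frank)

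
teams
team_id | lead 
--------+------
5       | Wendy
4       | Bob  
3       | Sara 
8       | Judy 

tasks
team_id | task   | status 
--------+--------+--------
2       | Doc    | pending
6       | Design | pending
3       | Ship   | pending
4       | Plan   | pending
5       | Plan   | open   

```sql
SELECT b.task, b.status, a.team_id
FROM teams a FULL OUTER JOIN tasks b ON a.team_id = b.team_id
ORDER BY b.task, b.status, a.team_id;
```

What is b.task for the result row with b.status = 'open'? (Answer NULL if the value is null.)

FULL OUTER JOIN keeps every row from both sides; unmatched rows get NULL for the other side's columns.
Matching on a.team_id = b.team_id.
Matched pairs: 3; unmatched a rows kept: 1; unmatched b rows kept: 2.

Plan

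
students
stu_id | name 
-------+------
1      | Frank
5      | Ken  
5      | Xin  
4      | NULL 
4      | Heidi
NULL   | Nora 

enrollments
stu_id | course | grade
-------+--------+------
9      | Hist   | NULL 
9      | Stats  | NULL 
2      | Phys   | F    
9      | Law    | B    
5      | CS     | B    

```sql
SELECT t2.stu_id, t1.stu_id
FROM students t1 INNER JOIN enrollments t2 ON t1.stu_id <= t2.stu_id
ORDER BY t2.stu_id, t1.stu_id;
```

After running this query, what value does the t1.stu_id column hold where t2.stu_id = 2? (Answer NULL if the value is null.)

1

INNER JOIN keeps only pairs where the ON condition holds.
Matching on t1.stu_id <= t2.stu_id. A NULL in a compared column never satisfies the condition.
- t1[0] stu_id=1 → 5 match(es) in t2 → 5 row(s).
- t1[1] stu_id=5 → 4 match(es) in t2 → 4 row(s).
- t1[2] stu_id=5 → 4 match(es) in t2 → 4 row(s).
- t1[3] stu_id=4 → 4 match(es) in t2 → 4 row(s).
- t1[4] stu_id=4 → 4 match(es) in t2 → 4 row(s).
- t1[5] stu_id=NULL → no match; dropped.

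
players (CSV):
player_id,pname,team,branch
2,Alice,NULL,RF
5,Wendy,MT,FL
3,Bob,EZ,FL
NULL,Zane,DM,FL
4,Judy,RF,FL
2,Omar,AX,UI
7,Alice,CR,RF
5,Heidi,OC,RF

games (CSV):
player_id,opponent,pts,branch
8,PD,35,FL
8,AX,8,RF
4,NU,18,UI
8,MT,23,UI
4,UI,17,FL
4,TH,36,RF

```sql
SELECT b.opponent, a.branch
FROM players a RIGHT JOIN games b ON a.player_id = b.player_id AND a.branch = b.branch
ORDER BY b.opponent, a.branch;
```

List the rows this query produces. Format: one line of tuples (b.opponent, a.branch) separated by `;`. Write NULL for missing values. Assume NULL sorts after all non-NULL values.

(AX, NULL); (MT, NULL); (NU, NULL); (PD, NULL); (TH, NULL); (UI, FL)

RIGHT JOIN keeps every row from `games`; unmatched rows get NULL for `players`'s columns.
Matching on a.player_id = b.player_id AND a.branch = b.branch. A NULL in a compared column never satisfies the condition.
- a (player_id=2, branch=RF) has no partner in b.
- a (player_id=5, branch=FL) has no partner in b.
- a (player_id=3, branch=FL) has no partner in b.
- a (player_id=NULL, branch=FL) has no partner in b.
- a (player_id=4, branch=FL) pairs with 1 row(s) of b.
- a (player_id=2, branch=UI) has no partner in b.
- a (player_id=7, branch=RF) has no partner in b.
- a (player_id=5, branch=RF) has no partner in b.
- plus 5 unmatched b row(s), each kept with NULL a columns.
After projecting and ordering:
b.opponent | a.branch
AX | NULL
MT | NULL
NU | NULL
PD | NULL
TH | NULL
UI | FL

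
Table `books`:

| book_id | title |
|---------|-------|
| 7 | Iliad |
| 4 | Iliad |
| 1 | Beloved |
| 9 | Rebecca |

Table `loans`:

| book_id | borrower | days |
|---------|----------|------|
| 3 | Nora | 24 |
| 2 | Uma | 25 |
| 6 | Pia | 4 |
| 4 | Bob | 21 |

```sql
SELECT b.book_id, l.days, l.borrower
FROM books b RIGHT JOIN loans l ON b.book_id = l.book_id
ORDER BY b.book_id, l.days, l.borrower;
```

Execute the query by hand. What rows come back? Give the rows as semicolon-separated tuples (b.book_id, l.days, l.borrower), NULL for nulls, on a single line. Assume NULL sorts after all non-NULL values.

(4, 21, Bob); (NULL, 4, Pia); (NULL, 24, Nora); (NULL, 25, Uma)

RIGHT JOIN keeps every row from `loans`; unmatched rows get NULL for `books`'s columns.
Matching on b.book_id = l.book_id.
Matched pairs: 1; unmatched l rows kept: 3.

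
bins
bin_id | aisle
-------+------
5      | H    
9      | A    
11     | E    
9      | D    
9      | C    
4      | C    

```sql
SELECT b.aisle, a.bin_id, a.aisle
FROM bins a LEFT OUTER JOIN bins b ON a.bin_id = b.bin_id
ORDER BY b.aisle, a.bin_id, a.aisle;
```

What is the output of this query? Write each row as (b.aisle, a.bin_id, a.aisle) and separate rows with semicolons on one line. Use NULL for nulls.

(A, 9, A); (A, 9, C); (A, 9, D); (C, 4, C); (C, 9, A); (C, 9, C); (C, 9, D); (D, 9, A); (D, 9, C); (D, 9, D); (E, 11, E); (H, 5, H)

LEFT JOIN keeps every row from `bins a`; unmatched rows get NULL for `bins b`'s columns.
Matching on a.bin_id = b.bin_id.
- bin_id=5: 1 matching b row(s), so 1 row(s) emitted.
- bin_id=9: 3 matching b row(s), so 3 row(s) emitted.
- bin_id=11: 1 matching b row(s), so 1 row(s) emitted.
- bin_id=9: 3 matching b row(s), so 3 row(s) emitted.
- bin_id=9: 3 matching b row(s), so 3 row(s) emitted.
- bin_id=4: 1 matching b row(s), so 1 row(s) emitted.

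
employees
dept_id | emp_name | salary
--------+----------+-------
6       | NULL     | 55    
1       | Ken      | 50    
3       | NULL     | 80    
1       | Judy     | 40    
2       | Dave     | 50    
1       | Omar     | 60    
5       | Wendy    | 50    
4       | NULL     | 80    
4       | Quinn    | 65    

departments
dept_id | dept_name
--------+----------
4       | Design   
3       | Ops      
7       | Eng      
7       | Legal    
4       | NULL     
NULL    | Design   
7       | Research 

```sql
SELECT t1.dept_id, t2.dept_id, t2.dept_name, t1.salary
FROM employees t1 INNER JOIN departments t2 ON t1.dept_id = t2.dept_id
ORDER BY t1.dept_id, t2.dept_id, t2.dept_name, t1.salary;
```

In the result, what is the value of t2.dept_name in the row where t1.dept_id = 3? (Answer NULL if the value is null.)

Ops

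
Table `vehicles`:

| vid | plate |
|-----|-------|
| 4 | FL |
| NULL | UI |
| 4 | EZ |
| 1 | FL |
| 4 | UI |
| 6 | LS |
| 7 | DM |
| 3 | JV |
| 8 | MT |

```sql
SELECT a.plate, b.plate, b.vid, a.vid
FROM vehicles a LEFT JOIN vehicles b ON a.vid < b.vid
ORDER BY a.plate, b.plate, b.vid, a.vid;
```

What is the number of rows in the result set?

27

LEFT JOIN keeps every row from `vehicles a`; unmatched rows get NULL for `vehicles b`'s columns.
Matching on a.vid < b.vid. A NULL in a compared column never satisfies the condition.
- a (vid=4) pairs with 3 row(s) of b.
- a (vid=NULL) has no partner → padded with NULL.
- a (vid=4) pairs with 3 row(s) of b.
- a (vid=1) pairs with 7 row(s) of b.
- a (vid=4) pairs with 3 row(s) of b.
- a (vid=6) pairs with 2 row(s) of b.
- a (vid=7) pairs with 1 row(s) of b.
- a (vid=3) pairs with 6 row(s) of b.
- a (vid=8) has no partner → padded with NULL.
Total: 25 matched + 2 padded = 27 rows.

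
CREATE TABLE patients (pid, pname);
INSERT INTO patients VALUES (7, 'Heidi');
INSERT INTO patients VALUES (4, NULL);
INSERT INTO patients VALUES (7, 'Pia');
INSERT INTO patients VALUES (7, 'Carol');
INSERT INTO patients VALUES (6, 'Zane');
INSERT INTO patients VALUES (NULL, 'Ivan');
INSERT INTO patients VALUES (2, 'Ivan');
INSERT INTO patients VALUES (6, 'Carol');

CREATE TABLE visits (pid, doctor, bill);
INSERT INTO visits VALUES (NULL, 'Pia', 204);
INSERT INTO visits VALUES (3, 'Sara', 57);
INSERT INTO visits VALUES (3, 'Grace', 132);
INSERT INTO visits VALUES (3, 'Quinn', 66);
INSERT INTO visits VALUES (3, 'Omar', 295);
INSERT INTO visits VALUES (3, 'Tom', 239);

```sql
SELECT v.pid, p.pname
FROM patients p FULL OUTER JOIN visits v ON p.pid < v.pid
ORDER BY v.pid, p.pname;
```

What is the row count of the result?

13

FULL OUTER JOIN keeps every row from both sides; unmatched rows get NULL for the other side's columns.
Matching on p.pid < v.pid. A NULL in a compared column never satisfies the condition.
- pid=7: no v row matches, row kept with v columns NULL.
- pid=4: no v row matches, row kept with v columns NULL.
- pid=7: no v row matches, row kept with v columns NULL.
- pid=7: no v row matches, row kept with v columns NULL.
- pid=6: no v row matches, row kept with v columns NULL.
- pid=NULL: no v row matches, row kept with v columns NULL.
- pid=2: 5 matching v row(s), so 5 row(s) emitted.
- pid=6: no v row matches, row kept with v columns NULL.
- plus 1 unmatched v row(s), each kept with NULL p columns.
Total: 5 matched + 8 padded = 13 rows.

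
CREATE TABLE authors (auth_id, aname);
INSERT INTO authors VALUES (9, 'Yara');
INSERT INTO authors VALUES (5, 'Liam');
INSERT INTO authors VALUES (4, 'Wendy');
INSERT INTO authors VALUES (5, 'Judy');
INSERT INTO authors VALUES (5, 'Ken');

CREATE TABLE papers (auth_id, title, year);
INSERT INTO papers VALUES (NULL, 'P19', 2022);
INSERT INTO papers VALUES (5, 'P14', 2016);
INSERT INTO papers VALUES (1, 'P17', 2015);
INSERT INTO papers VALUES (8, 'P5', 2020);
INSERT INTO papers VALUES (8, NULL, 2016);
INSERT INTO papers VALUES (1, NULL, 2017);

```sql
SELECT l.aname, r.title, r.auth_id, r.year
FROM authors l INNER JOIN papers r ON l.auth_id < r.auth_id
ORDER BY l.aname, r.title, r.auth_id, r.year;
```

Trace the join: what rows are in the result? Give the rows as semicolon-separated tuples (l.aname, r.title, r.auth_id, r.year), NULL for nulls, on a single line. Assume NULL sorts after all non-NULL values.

(Judy, P5, 8, 2020); (Judy, NULL, 8, 2016); (Ken, P5, 8, 2020); (Ken, NULL, 8, 2016); (Liam, P5, 8, 2020); (Liam, NULL, 8, 2016); (Wendy, P14, 5, 2016); (Wendy, P5, 8, 2020); (Wendy, NULL, 8, 2016)

INNER JOIN keeps only pairs where the ON condition holds.
Matching on l.auth_id < r.auth_id. A NULL in a compared column never satisfies the condition.
Matched pairs: 9.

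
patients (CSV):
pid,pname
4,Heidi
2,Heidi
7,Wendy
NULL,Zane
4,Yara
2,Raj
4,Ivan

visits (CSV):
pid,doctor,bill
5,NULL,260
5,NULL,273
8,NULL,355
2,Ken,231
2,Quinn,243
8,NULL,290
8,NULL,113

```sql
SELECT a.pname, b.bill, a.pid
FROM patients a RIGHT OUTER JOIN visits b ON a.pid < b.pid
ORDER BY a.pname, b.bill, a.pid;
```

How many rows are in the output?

30

RIGHT JOIN keeps every row from `visits`; unmatched rows get NULL for `patients`'s columns.
Matching on a.pid < b.pid. A NULL in a compared column never satisfies the condition.
- a row (pid=4): matches 5 b row(s) → 5 output row(s).
- a row (pid=2): matches 5 b row(s) → 5 output row(s).
- a row (pid=7): matches 3 b row(s) → 3 output row(s).
- a row (pid=NULL): no match.
- a row (pid=4): matches 5 b row(s) → 5 output row(s).
- a row (pid=2): matches 5 b row(s) → 5 output row(s).
- a row (pid=4): matches 5 b row(s) → 5 output row(s).
- plus 2 unmatched b row(s), each kept with NULL a columns.
Total: 28 matched + 2 padded = 30 rows.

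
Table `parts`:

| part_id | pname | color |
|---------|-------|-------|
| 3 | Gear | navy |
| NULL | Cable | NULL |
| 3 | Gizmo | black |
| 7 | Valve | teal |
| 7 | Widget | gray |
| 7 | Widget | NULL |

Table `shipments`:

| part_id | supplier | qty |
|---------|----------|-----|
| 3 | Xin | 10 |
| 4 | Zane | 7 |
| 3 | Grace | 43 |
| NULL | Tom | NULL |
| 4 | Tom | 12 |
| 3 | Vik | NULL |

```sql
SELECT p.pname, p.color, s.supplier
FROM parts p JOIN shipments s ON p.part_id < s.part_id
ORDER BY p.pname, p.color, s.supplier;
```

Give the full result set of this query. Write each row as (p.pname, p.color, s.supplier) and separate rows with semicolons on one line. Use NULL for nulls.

(Gear, navy, Tom); (Gear, navy, Zane); (Gizmo, black, Tom); (Gizmo, black, Zane)

INNER JOIN keeps only pairs where the ON condition holds.
Matching on p.part_id < s.part_id. A NULL in a compared column never satisfies the condition.
- part_id=3: 2 matching s row(s), so 2 row(s) emitted.
- part_id=NULL: no matching s row, dropped.
- part_id=3: 2 matching s row(s), so 2 row(s) emitted.
- part_id=7: no matching s row, dropped.
- part_id=7: no matching s row, dropped.
- part_id=7: no matching s row, dropped.
After projecting and ordering:
p.pname | p.color | s.supplier
Gear | navy | Tom
Gear | navy | Zane
Gizmo | black | Tom
Gizmo | black | Zane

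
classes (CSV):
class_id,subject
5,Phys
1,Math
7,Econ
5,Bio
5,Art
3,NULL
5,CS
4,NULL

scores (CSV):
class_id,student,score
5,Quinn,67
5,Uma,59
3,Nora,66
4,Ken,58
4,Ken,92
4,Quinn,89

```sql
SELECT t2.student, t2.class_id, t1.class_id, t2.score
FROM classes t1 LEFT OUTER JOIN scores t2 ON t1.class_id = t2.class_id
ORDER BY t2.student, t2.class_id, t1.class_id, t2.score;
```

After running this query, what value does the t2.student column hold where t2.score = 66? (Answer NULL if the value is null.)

Nora

LEFT JOIN keeps every row from `classes`; unmatched rows get NULL for `scores`'s columns.
Matching on t1.class_id = t2.class_id.
Matched pairs: 12; unmatched t1 rows kept: 2.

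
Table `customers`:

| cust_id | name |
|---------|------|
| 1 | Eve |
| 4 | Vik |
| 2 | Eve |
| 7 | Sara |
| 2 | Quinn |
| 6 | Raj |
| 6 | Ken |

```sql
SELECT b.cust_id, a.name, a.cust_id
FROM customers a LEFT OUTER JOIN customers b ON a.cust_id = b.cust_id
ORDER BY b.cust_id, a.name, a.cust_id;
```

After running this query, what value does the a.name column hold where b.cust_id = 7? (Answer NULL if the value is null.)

LEFT JOIN keeps every row from `customers a`; unmatched rows get NULL for `customers b`'s columns.
Matching on a.cust_id = b.cust_id.
Matched pairs: 11; unmatched a rows kept: 0.

Sara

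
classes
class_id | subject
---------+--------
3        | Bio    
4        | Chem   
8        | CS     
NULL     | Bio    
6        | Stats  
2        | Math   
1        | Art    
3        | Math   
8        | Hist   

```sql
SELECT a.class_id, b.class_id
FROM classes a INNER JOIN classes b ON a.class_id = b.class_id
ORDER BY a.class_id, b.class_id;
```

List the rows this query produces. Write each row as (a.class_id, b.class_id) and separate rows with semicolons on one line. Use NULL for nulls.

INNER JOIN keeps only pairs where the ON condition holds.
Matching on a.class_id = b.class_id. A NULL in a compared column never satisfies the condition.
- a[0] class_id=3 → 2 match(es) in b → 2 row(s).
- a[1] class_id=4 → 1 match(es) in b → 1 row(s).
- a[2] class_id=8 → 2 match(es) in b → 2 row(s).
- a[3] class_id=NULL → no match; dropped.
- a[4] class_id=6 → 1 match(es) in b → 1 row(s).
- a[5] class_id=2 → 1 match(es) in b → 1 row(s).
- a[6] class_id=1 → 1 match(es) in b → 1 row(s).
- a[7] class_id=3 → 2 match(es) in b → 2 row(s).
- a[8] class_id=8 → 2 match(es) in b → 2 row(s).

(1, 1); (2, 2); (3, 3); (3, 3); (3, 3); (3, 3); (4, 4); (6, 6); (8, 8); (8, 8); (8, 8); (8, 8)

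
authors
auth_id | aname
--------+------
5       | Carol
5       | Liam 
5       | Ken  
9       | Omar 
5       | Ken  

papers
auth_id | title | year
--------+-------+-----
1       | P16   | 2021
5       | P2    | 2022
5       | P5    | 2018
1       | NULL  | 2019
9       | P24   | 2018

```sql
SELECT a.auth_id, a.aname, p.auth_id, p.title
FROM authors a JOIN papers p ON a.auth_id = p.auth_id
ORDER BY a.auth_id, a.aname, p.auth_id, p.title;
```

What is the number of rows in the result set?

9

INNER JOIN keeps only pairs where the ON condition holds.
Matching on a.auth_id = p.auth_id.
- a[0] auth_id=5 → 2 match(es) in p → 2 row(s).
- a[1] auth_id=5 → 2 match(es) in p → 2 row(s).
- a[2] auth_id=5 → 2 match(es) in p → 2 row(s).
- a[3] auth_id=9 → 1 match(es) in p → 1 row(s).
- a[4] auth_id=5 → 2 match(es) in p → 2 row(s).
Total: 9 rows.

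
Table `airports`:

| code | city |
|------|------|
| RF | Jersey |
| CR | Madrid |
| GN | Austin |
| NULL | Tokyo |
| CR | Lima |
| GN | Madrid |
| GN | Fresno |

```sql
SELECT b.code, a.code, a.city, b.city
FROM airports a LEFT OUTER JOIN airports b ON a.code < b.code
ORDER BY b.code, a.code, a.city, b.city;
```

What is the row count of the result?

13

LEFT JOIN keeps every row from `airports a`; unmatched rows get NULL for `airports b`'s columns.
Matching on a.code < b.code. A NULL in a compared column never satisfies the condition.
Matched pairs: 11; unmatched a rows kept: 2.
Total: 11 matched + 2 padded = 13 rows.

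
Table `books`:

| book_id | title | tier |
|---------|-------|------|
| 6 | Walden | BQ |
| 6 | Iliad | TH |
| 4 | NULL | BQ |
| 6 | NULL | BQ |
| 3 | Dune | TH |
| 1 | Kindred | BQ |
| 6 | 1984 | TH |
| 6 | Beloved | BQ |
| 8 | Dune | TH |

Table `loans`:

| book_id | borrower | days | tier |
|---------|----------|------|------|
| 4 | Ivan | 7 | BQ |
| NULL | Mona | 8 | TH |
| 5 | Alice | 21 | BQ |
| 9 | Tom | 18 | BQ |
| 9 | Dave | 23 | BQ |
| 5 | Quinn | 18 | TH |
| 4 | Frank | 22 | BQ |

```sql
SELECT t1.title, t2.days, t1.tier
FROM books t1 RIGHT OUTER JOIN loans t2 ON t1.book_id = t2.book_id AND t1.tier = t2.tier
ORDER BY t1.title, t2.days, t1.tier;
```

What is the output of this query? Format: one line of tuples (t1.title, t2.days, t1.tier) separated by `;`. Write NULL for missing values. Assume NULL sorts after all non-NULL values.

RIGHT JOIN keeps every row from `loans`; unmatched rows get NULL for `books`'s columns.
Matching on t1.book_id = t2.book_id AND t1.tier = t2.tier. A NULL in a compared column never satisfies the condition.
Matched pairs: 2; unmatched t2 rows kept: 5.

(NULL, 7, BQ); (NULL, 8, NULL); (NULL, 18, NULL); (NULL, 18, NULL); (NULL, 21, NULL); (NULL, 22, BQ); (NULL, 23, NULL)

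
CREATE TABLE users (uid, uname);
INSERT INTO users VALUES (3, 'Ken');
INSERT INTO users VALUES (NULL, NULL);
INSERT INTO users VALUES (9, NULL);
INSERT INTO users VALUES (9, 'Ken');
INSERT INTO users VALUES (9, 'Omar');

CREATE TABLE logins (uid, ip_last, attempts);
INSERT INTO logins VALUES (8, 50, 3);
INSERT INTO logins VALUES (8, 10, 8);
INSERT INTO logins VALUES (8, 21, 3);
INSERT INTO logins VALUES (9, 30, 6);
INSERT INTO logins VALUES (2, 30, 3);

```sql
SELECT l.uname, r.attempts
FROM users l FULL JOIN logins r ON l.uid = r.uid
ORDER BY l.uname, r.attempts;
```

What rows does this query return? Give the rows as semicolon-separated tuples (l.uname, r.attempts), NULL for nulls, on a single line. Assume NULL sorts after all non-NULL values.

FULL OUTER JOIN keeps every row from both sides; unmatched rows get NULL for the other side's columns.
Matching on l.uid = r.uid. A NULL in a compared column never satisfies the condition.
- l (uid=3) has no partner → padded with NULL.
- l (uid=NULL) has no partner → padded with NULL.
- l (uid=9) pairs with 1 row(s) of r.
- l (uid=9) pairs with 1 row(s) of r.
- l (uid=9) pairs with 1 row(s) of r.
- plus 4 unmatched r row(s), each kept with NULL l columns.
After projecting and ordering:
l.uname | r.attempts
Ken | 6
Ken | NULL
Omar | 6
NULL | 3
NULL | 3
NULL | 3
NULL | 6
NULL | 8
NULL | NULL

(Ken, 6); (Ken, NULL); (Omar, 6); (NULL, 3); (NULL, 3); (NULL, 3); (NULL, 6); (NULL, 8); (NULL, NULL)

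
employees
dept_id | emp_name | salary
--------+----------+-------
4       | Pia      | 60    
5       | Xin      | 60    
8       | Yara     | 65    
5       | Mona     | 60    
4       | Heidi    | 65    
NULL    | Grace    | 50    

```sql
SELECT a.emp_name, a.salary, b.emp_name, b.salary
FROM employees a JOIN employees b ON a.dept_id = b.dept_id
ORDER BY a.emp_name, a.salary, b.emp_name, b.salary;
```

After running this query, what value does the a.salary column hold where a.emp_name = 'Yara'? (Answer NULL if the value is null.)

65

INNER JOIN keeps only pairs where the ON condition holds.
Matching on a.dept_id = b.dept_id. A NULL in a compared column never satisfies the condition.
- a (dept_id=4) pairs with 2 row(s) of b.
- a (dept_id=5) pairs with 2 row(s) of b.
- a (dept_id=8) pairs with 1 row(s) of b.
- a (dept_id=5) pairs with 2 row(s) of b.
- a (dept_id=4) pairs with 2 row(s) of b.
- a (dept_id=NULL) has no partner → excluded.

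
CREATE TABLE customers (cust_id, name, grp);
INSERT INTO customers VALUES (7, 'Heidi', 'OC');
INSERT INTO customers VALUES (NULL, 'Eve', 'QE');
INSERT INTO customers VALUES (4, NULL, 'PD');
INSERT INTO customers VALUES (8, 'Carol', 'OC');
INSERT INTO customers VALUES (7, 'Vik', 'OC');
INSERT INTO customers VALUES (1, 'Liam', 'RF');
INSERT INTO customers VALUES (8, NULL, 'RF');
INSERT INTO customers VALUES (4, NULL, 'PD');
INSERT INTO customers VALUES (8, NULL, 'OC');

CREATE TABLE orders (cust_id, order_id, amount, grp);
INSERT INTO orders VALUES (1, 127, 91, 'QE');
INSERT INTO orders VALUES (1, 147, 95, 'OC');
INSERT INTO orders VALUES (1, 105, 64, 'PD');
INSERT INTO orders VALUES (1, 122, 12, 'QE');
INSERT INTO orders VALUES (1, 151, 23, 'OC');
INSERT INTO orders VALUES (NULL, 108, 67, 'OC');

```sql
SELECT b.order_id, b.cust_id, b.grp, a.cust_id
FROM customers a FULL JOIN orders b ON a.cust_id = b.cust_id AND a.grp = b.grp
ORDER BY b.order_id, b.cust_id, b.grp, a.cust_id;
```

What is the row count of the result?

15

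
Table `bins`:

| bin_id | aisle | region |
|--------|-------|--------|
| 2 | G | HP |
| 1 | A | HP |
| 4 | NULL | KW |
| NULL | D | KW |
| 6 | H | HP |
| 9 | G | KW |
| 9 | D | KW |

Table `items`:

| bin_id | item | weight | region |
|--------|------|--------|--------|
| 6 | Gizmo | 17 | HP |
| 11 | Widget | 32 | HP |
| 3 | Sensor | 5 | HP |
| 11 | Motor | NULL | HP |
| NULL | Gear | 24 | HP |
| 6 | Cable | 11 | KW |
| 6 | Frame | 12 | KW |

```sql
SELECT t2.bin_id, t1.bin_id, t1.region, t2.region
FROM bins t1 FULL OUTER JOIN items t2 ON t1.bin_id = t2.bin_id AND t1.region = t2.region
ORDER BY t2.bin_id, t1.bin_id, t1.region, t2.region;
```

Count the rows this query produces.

FULL OUTER JOIN keeps every row from both sides; unmatched rows get NULL for the other side's columns.
Matching on t1.bin_id = t2.bin_id AND t1.region = t2.region. A NULL in a compared column never satisfies the condition.
- bin_id=2, region=HP: no t2 row matches, row kept with t2 columns NULL.
- bin_id=1, region=HP: no t2 row matches, row kept with t2 columns NULL.
- bin_id=4, region=KW: no t2 row matches, row kept with t2 columns NULL.
- bin_id=NULL, region=KW: no t2 row matches, row kept with t2 columns NULL.
- bin_id=6, region=HP: 1 matching t2 row(s), so 1 row(s) emitted.
- bin_id=9, region=KW: no t2 row matches, row kept with t2 columns NULL.
- bin_id=9, region=KW: no t2 row matches, row kept with t2 columns NULL.
- plus 6 unmatched t2 row(s), each kept with NULL t1 columns.
Total: 1 matched + 12 padded = 13 rows.

13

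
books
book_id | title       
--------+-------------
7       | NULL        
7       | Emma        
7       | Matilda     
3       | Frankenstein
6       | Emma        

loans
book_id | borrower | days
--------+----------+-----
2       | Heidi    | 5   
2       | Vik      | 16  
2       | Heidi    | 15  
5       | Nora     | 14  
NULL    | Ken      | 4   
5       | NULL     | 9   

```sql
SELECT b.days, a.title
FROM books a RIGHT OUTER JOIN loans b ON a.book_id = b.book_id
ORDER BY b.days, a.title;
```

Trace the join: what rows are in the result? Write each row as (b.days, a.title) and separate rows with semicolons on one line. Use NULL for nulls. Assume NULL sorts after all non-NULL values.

(4, NULL); (5, NULL); (9, NULL); (14, NULL); (15, NULL); (16, NULL)

RIGHT JOIN keeps every row from `loans`; unmatched rows get NULL for `books`'s columns.
Matching on a.book_id = b.book_id. A NULL in a compared column never satisfies the condition.
- a[0] book_id=7 → no match.
- a[1] book_id=7 → no match.
- a[2] book_id=7 → no match.
- a[3] book_id=3 → no match.
- a[4] book_id=6 → no match.
- 6 b row(s) had no a match → kept, a columns NULL.
After projecting and ordering:
b.days | a.title
4 | NULL
5 | NULL
9 | NULL
14 | NULL
15 | NULL
16 | NULL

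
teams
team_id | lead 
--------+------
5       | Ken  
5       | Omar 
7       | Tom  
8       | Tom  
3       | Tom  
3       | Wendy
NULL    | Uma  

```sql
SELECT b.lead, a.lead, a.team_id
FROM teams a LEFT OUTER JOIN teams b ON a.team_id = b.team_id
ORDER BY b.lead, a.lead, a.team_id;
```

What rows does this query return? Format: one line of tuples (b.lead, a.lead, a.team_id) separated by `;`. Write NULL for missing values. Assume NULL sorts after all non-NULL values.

LEFT JOIN keeps every row from `teams a`; unmatched rows get NULL for `teams b`'s columns.
Matching on a.team_id = b.team_id. A NULL in a compared column never satisfies the condition.
Matched pairs: 10; unmatched a rows kept: 1.

(Ken, Ken, 5); (Ken, Omar, 5); (Omar, Ken, 5); (Omar, Omar, 5); (Tom, Tom, 3); (Tom, Tom, 7); (Tom, Tom, 8); (Tom, Wendy, 3); (Wendy, Tom, 3); (Wendy, Wendy, 3); (NULL, Uma, NULL)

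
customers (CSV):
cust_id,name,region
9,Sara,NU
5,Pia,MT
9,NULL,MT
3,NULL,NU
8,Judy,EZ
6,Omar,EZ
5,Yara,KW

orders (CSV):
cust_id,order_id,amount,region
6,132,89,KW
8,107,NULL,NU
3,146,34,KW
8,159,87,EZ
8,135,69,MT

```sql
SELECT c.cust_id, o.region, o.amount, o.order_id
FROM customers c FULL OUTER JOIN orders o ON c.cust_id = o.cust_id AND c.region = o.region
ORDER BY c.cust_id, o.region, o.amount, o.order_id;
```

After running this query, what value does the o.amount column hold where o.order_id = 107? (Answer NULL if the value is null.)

FULL OUTER JOIN keeps every row from both sides; unmatched rows get NULL for the other side's columns.
Matching on c.cust_id = o.cust_id AND c.region = o.region.
- cust_id=9, region=NU: no o row matches, row kept with o columns NULL.
- cust_id=5, region=MT: no o row matches, row kept with o columns NULL.
- cust_id=9, region=MT: no o row matches, row kept with o columns NULL.
- cust_id=3, region=NU: no o row matches, row kept with o columns NULL.
- cust_id=8, region=EZ: 1 matching o row(s), so 1 row(s) emitted.
- cust_id=6, region=EZ: no o row matches, row kept with o columns NULL.
- cust_id=5, region=KW: no o row matches, row kept with o columns NULL.
- 4 row(s) from o found no c partner → padded with NULL.

NULL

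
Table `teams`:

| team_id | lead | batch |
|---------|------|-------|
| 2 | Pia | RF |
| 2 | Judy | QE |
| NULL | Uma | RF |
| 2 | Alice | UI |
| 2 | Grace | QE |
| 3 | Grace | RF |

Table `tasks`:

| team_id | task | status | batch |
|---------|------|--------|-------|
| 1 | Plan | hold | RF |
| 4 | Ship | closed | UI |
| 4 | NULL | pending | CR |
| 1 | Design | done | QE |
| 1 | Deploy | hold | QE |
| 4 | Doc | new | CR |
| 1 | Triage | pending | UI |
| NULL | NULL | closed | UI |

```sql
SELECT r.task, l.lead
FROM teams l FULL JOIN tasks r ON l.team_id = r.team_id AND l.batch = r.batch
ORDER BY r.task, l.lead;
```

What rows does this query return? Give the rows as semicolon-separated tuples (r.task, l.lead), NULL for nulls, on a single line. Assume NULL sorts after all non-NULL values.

(Deploy, NULL); (Design, NULL); (Doc, NULL); (Plan, NULL); (Ship, NULL); (Triage, NULL); (NULL, Alice); (NULL, Grace); (NULL, Grace); (NULL, Judy); (NULL, Pia); (NULL, Uma); (NULL, NULL); (NULL, NULL)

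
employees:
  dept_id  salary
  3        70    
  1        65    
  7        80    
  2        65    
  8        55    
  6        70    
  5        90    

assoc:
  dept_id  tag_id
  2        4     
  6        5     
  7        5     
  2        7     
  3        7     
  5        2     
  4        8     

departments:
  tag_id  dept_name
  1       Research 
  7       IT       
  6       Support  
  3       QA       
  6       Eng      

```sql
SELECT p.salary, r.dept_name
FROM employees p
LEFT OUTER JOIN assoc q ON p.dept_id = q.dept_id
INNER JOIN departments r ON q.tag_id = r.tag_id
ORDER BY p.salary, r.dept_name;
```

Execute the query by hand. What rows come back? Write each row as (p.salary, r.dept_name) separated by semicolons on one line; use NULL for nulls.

(65, IT); (70, IT)

Joins associate left-to-right: employees LEFT JOIN assoc on dept_id gives 8 intermediate row(s).
Then INNER JOIN `departments r` on tag_id: keep only rows whose q.tag_id appears in r.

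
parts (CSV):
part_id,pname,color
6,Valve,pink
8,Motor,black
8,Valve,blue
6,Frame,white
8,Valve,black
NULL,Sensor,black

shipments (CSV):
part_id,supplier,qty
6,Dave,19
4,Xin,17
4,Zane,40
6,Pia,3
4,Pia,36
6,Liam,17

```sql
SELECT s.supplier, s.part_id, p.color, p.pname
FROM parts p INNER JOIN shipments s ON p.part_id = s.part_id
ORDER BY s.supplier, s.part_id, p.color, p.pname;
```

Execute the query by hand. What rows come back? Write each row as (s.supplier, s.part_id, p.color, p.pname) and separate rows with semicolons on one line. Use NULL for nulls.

INNER JOIN keeps only pairs where the ON condition holds.
Matching on p.part_id = s.part_id. A NULL in a compared column never satisfies the condition.
Matched pairs: 6.

(Dave, 6, pink, Valve); (Dave, 6, white, Frame); (Liam, 6, pink, Valve); (Liam, 6, white, Frame); (Pia, 6, pink, Valve); (Pia, 6, white, Frame)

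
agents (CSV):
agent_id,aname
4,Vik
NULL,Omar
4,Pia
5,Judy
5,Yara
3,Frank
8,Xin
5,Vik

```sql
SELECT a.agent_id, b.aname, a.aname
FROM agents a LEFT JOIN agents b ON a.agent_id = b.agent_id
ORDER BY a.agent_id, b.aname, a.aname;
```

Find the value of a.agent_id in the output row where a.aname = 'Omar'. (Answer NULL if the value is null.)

LEFT JOIN keeps every row from `agents a`; unmatched rows get NULL for `agents b`'s columns.
Matching on a.agent_id = b.agent_id. A NULL in a compared column never satisfies the condition.
- agent_id=4: 2 matching b row(s), so 2 row(s) emitted.
- agent_id=NULL: no b row matches, row kept with b columns NULL.
- agent_id=4: 2 matching b row(s), so 2 row(s) emitted.
- agent_id=5: 3 matching b row(s), so 3 row(s) emitted.
- agent_id=5: 3 matching b row(s), so 3 row(s) emitted.
- agent_id=3: 1 matching b row(s), so 1 row(s) emitted.
- agent_id=8: 1 matching b row(s), so 1 row(s) emitted.
- agent_id=5: 3 matching b row(s), so 3 row(s) emitted.

NULL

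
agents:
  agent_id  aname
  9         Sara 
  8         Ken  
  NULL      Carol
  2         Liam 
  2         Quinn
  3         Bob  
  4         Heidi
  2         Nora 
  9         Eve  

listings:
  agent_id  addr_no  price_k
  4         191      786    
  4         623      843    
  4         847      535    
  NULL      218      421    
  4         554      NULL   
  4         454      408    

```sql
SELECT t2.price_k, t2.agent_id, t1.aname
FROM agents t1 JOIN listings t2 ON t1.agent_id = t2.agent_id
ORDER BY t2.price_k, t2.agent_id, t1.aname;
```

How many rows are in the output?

5

INNER JOIN keeps only pairs where the ON condition holds.
Matching on t1.agent_id = t2.agent_id. A NULL in a compared column never satisfies the condition.
- t1[0] agent_id=9 → no match; dropped.
- t1[1] agent_id=8 → no match; dropped.
- t1[2] agent_id=NULL → no match; dropped.
- t1[3] agent_id=2 → no match; dropped.
- t1[4] agent_id=2 → no match; dropped.
- t1[5] agent_id=3 → no match; dropped.
- t1[6] agent_id=4 → 5 match(es) in t2 → 5 row(s).
- t1[7] agent_id=2 → no match; dropped.
- t1[8] agent_id=9 → no match; dropped.
Total: 5 rows.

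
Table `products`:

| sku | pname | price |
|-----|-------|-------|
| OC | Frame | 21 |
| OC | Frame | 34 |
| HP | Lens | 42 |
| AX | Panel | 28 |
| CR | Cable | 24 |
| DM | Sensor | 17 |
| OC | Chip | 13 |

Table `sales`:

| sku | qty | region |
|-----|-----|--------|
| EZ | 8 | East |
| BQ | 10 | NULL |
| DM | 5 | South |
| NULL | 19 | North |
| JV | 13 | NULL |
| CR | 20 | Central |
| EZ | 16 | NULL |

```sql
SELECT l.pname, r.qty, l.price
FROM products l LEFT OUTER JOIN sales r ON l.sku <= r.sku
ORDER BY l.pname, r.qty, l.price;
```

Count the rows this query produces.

LEFT JOIN keeps every row from `products`; unmatched rows get NULL for `sales`'s columns.
Matching on l.sku <= r.sku. A NULL in a compared column never satisfies the condition.
Matched pairs: 16; unmatched l rows kept: 3.
Total: 16 matched + 3 padded = 19 rows.

19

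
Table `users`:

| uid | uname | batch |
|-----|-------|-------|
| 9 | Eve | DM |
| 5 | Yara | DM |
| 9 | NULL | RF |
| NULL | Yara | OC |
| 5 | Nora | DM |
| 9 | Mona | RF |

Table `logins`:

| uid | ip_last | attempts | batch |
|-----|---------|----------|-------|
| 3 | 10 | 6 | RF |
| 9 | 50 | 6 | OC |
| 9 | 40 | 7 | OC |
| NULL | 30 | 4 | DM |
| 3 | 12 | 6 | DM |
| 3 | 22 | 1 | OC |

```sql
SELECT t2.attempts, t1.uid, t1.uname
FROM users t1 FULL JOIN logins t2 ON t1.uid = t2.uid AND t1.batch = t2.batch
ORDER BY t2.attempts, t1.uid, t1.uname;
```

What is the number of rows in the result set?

FULL OUTER JOIN keeps every row from both sides; unmatched rows get NULL for the other side's columns.
Matching on t1.uid = t2.uid AND t1.batch = t2.batch. A NULL in a compared column never satisfies the condition.
Matched pairs: 0; unmatched t1 rows kept: 6; unmatched t2 rows kept: 6.
Total: 0 matched + 12 padded = 12 rows.

12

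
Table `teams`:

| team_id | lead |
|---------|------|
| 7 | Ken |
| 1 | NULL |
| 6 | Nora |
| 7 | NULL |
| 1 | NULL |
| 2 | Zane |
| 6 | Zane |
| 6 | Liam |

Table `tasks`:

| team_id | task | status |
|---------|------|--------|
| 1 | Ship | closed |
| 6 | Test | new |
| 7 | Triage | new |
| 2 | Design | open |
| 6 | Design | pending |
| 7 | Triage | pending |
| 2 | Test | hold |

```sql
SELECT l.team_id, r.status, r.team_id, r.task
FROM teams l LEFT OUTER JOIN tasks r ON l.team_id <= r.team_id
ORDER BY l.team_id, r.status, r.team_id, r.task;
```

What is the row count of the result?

LEFT JOIN keeps every row from `teams`; unmatched rows get NULL for `tasks`'s columns.
Matching on l.team_id <= r.team_id.
Matched pairs: 36; unmatched l rows kept: 0.
Total: 36 rows.

36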